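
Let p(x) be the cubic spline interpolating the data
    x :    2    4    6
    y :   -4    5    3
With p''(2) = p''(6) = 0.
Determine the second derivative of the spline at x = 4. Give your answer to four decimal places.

-4.1250

Let M_i = p''(x_i). Step sizes h_i = 2, 2; slopes of the chords Δ_i = (y_(i+1) - y_i)/h_i = 9/2, -1.
  2·M_0 + 8·M_1 + 2·M_2 = 6(Δ_1 - Δ_0) = -33
Natural end conditions: M_0 = M_2 = 0.
Hence M_0 = 0, M_1 = -33/8, M_2 = 0.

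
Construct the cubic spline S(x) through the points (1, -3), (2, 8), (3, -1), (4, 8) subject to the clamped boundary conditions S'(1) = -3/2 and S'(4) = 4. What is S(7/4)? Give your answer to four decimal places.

5.8922

Put M_i = S'' at the i-th knot. Here h = (1, 1, 1) and Δ = (11, -9, 9), so the interior equations h_(i-1)·M_(i-1) + 2(h_(i-1)+h_i)·M_i + h_i·M_(i+1) = 6(Δ_i − Δ_(i-1)) read
  1·M_0 + 4·M_1 + 1·M_2 = 6(Δ_1 - Δ_0) = -120
  1·M_1 + 4·M_2 + 1·M_3 = 6(Δ_2 - Δ_1) = 108
Clamped end conditions give two more equations: 2h_0·M_0 + h_0·M_1 = 6(Δ_0 - S'(1)) = 75 and h_2·M_2 + 2h_2·M_3 = 6(S'(4) - Δ_2) = -30.
Solving: M_0 = 1012/15, M_1 = -899/15, M_2 = 784/15, M_3 = -617/15.
On [1, 2], S(x) = -3 - 3/2·(x - 1) + 506/15·(x - 1)² - 637/30·(x - 1)³.
With (x - 1) = 3/4: S(7/4) = 3771/640.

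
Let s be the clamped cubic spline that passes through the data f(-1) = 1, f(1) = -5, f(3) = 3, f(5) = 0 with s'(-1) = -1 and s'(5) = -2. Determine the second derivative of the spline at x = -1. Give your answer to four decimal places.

With M_i denoting the second derivative at x_i, h_i = 2, 2, 2, and Δ_i = (y_(i+1) − y_i)/h_i = -3, 4, -3/2:
  2·M_0 + 8·M_1 + 2·M_2 = 6(Δ_1 - Δ_0) = 42
  2·M_1 + 8·M_2 + 2·M_3 = 6(Δ_2 - Δ_1) = -33
Clamped end conditions give two more equations: 2h_0·M_0 + h_0·M_1 = 6(Δ_0 - s'(-1)) = -12 and h_2·M_2 + 2h_2·M_3 = 6(s'(5) - Δ_2) = -3.
Solving the tridiagonal system: M_0 = -223/30, M_1 = 133/15, M_2 = -211/30, M_3 = 83/30.

-7.4333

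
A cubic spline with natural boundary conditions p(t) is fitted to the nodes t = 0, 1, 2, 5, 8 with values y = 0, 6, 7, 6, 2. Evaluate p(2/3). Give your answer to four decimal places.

With m_i denoting the second derivative at x_i, h_i = 1, 1, 3, 3, and Δ_i = (y_(i+1) − y_i)/h_i = 6, 1, -1/3, -4/3:
  1·m_0 + 4·m_1 + 1·m_2 = 6(Δ_1 - Δ_0) = -30
  1·m_1 + 8·m_2 + 3·m_3 = 6(Δ_2 - Δ_1) = -8
  3·m_2 + 12·m_3 + 3·m_4 = 6(Δ_3 - Δ_2) = -6
Natural end conditions: m_0 = m_4 = 0.
Forward elimination and back-substitution give m_0 = 0, m_1 = -211/28, m_2 = 1/7, m_3 = -15/28, m_4 = 0.
On [0, 1], p(t) = 0 + 1219/168·t + 0·t² - 211/168·t³.
With t = 2/3: p(2/3) = 10127/2268.

4.4652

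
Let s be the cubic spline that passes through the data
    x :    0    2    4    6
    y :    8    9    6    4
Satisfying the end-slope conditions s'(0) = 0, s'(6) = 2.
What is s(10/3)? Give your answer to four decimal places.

Let M_i = s''(x_i). Step sizes h_i = 2, 2, 2; slopes of the chords Δ_i = (y_(i+1) - y_i)/h_i = 1/2, -3/2, -1.
  2·M_0 + 8·M_1 + 2·M_2 = 6(Δ_1 - Δ_0) = -12
  2·M_1 + 8·M_2 + 2·M_3 = 6(Δ_2 - Δ_1) = 3
Clamped end conditions give two more equations: 2h_0·M_0 + h_0·M_1 = 6(Δ_0 - s'(0)) = 3 and h_2·M_2 + 2h_2·M_3 = 6(s'(6) - Δ_2) = 18.
Hence M_0 = 5/3, M_1 = -11/6, M_2 = -1/3, M_3 = 14/3.
On [2, 4], s(x) = 9 - 1/6·(x - 2) - 11/12·(x - 2)² + 1/8·(x - 2)³.
With (x - 2) = 4/3: s(10/3) = 67/9.

7.4444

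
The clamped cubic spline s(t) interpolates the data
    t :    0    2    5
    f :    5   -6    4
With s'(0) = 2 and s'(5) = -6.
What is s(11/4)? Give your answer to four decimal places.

With m_i denoting the second derivative at x_i, h_i = 2, 3, and Δ_i = (y_(i+1) − y_i)/h_i = -11/2, 10/3:
  2·m_0 + 10·m_1 + 3·m_2 = 6(Δ_1 - Δ_0) = 53
Clamped end conditions give two more equations: 2h_0·m_0 + h_0·m_1 = 6(Δ_0 - s'(0)) = -45 and h_1·m_1 + 2h_1·m_2 = 6(s'(5) - Δ_1) = -56.
Forward elimination and back-substitution give m_0 = -363/20, m_1 = 69/5, m_2 = -487/30.
On [2, 5], s(t) = -6 - 47/20·(t - 2) + 69/10·(t - 2)² - 901/540·(t - 2)³.
With (t - 2) = 3/4: s(11/4) = -5869/1280.

-4.5852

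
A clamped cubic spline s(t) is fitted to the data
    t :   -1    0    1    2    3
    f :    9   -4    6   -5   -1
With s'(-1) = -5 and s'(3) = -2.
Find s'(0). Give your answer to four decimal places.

Put m_i = s'' at the i-th knot. Here h = (1, 1, 1, 1) and Δ = (-13, 10, -11, 4), so the interior equations h_(i-1)·m_(i-1) + 2(h_(i-1)+h_i)·m_i + h_i·m_(i+1) = 6(Δ_i − Δ_(i-1)) read
  1·m_0 + 4·m_1 + 1·m_2 = 6(Δ_1 - Δ_0) = 138
  1·m_1 + 4·m_2 + 1·m_3 = 6(Δ_2 - Δ_1) = -126
  1·m_2 + 4·m_3 + 1·m_4 = 6(Δ_3 - Δ_2) = 90
Clamped end conditions give two more equations: 2h_0·m_0 + h_0·m_1 = 6(Δ_0 - s'(-1)) = -48 and h_3·m_3 + 2h_3·m_4 = 6(s'(3) - Δ_3) = -36.
Solving the tridiagonal system: m_0 = -1557/28, m_1 = 885/14, m_2 = -237/4, m_3 = 669/14, m_4 = -1173/28.
On [0, 1], s'(t) = b_1 + 2c_1·t + 3d_1·t² with b_1 = Δ_1 - h_1(2m_1 + m_2)/6 = -67/56, c_1 = m_1/2 = 885/28, d_1 = (m_2 - m_1)/(6h_1) = -1143/56. So s'(0) = -67/56.

-1.1964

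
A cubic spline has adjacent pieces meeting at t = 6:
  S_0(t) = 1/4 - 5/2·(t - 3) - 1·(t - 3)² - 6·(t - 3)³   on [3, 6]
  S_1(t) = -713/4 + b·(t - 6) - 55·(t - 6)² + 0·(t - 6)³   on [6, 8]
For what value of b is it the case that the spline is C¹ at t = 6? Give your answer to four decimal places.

S_0'(t) = -5/2 - 2·(t - 3) - 18·(t - 3)², so S_0'(6) = -341/2. On the right, S_1'(6) = b, so b = -341/2.

-170.5000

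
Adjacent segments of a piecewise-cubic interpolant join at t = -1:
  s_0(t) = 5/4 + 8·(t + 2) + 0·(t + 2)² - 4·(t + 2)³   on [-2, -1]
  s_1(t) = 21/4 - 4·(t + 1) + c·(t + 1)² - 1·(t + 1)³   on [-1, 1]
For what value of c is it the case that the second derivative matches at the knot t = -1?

-12

s_0''(t) = 0 - 24·(t + 2), so s_0''(-1) = -24. On the right, s_1''(-1) = 2c, so c = -12.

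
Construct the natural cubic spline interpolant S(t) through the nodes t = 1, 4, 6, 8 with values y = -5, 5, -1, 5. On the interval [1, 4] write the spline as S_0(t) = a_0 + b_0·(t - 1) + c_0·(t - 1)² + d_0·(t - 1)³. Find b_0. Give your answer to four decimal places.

Let σ_i = S''(x_i). Step sizes h_i = 3, 2, 2; slopes of the chords Δ_i = (y_(i+1) - y_i)/h_i = 10/3, -3, 3.
  3·σ_0 + 10·σ_1 + 2·σ_2 = 6(Δ_1 - Δ_0) = -38
  2·σ_1 + 8·σ_2 + 2·σ_3 = 6(Δ_2 - Δ_1) = 36
Natural end conditions: σ_0 = σ_3 = 0.
Forward elimination and back-substitution give σ_0 = 0, σ_1 = -94/19, σ_2 = 109/19, σ_3 = 0.
On [1, 4], with S_0(t) = a_0 + b_0·(t - 1) + c_0·(t - 1)² + d_0·(t - 1)³: c_0 = σ_0/2 = 0, d_0 = (σ_1 - σ_0)/(6h_0) = -47/171, b_0 = Δ_0 - h_0(2σ_0 + σ_1)/6 = 331/57.

5.8070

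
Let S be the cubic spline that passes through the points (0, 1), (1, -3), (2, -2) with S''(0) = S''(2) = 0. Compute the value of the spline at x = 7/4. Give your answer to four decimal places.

With σ_i denoting the second derivative at x_i, h_i = 1, 1, and Δ_i = (y_(i+1) − y_i)/h_i = -4, 1:
  1·σ_0 + 4·σ_1 + 1·σ_2 = 6(Δ_1 - Δ_0) = 30
Natural end conditions: σ_0 = σ_2 = 0.
Solving: σ_0 = 0, σ_1 = 15/2, σ_2 = 0.
On [1, 2], S(x) = -3 - 3/2·(x - 1) + 15/4·(x - 1)² - 5/4·(x - 1)³.
With (x - 1) = 3/4: S(7/4) = -651/256.

-2.5430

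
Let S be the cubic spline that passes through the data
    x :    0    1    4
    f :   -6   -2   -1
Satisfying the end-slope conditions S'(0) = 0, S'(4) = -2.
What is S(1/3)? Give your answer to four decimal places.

-5.3241

Put M_i = S'' at the i-th knot. Here h = (1, 3) and Δ = (4, 1/3), so the interior equations h_(i-1)·M_(i-1) + 2(h_(i-1)+h_i)·M_i + h_i·M_(i+1) = 6(Δ_i − Δ_(i-1)) read
  1·M_0 + 8·M_1 + 3·M_2 = 6(Δ_1 - Δ_0) = -22
Clamped end conditions give two more equations: 2h_0·M_0 + h_0·M_1 = 6(Δ_0 - S'(0)) = 24 and h_1·M_1 + 2h_1·M_2 = 6(S'(4) - Δ_1) = -14.
Forward elimination and back-substitution give M_0 = 57/4, M_1 = -9/2, M_2 = -1/12.
On [0, 1], S(x) = -6 + 0·x + 57/8·x² - 25/8·x³.
With x = 1/3: S(1/3) = -575/108.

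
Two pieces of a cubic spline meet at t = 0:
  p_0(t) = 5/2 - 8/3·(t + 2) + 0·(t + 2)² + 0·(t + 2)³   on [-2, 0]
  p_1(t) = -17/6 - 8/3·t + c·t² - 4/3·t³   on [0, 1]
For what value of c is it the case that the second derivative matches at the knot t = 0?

p_0''(t) = 0 + 0·(t + 2), so p_0''(0) = 0. On the right, p_1''(0) = 2c, so c = 0.

0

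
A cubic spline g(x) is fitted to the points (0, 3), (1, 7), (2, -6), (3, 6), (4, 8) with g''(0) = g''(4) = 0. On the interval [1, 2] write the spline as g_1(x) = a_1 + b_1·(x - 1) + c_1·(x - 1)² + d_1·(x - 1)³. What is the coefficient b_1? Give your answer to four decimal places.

Put σ_i = g'' at the i-th knot. Here h = (1, 1, 1, 1) and Δ = (4, -13, 12, 2), so the interior equations h_(i-1)·σ_(i-1) + 2(h_(i-1)+h_i)·σ_i + h_i·σ_(i+1) = 6(Δ_i − Δ_(i-1)) read
  1·σ_0 + 4·σ_1 + 1·σ_2 = 6(Δ_1 - Δ_0) = -102
  1·σ_1 + 4·σ_2 + 1·σ_3 = 6(Δ_2 - Δ_1) = 150
  1·σ_2 + 4·σ_3 + 1·σ_4 = 6(Δ_3 - Δ_2) = -60
Natural end conditions: σ_0 = σ_4 = 0.
Solving: σ_0 = 0, σ_1 = -1095/28, σ_2 = 381/7, σ_3 = -801/28, σ_4 = 0.
On [1, 2], with g_1(x) = a_1 + b_1·(x - 1) + c_1·(x - 1)² + d_1·(x - 1)³: c_1 = σ_1/2 = -1095/56, d_1 = (σ_2 - σ_1)/(6h_1) = 873/56, b_1 = Δ_1 - h_1(2σ_1 + σ_2)/6 = -253/28.

-9.0357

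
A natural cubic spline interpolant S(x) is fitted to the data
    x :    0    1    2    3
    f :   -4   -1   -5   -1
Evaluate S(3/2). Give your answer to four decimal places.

-3.0750

Write M_i for S''(x_i). With h_i = 1, 1, 1 and divided differences Δ_i = 3, -4, 4, the continuity of S' gives the tridiagonal system
  1·M_0 + 4·M_1 + 1·M_2 = 6(Δ_1 - Δ_0) = -42
  1·M_1 + 4·M_2 + 1·M_3 = 6(Δ_2 - Δ_1) = 48
Natural end conditions: M_0 = M_3 = 0.
Hence M_0 = 0, M_1 = -72/5, M_2 = 78/5, M_3 = 0.
On [1, 2], S(x) = -1 - 9/5·(x - 1) - 36/5·(x - 1)² + 5·(x - 1)³.
With (x - 1) = 1/2: S(3/2) = -123/40.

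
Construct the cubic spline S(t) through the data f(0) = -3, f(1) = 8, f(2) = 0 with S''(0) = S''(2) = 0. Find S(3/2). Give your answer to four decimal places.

Write m_i for S''(x_i). With h_i = 1, 1 and divided differences Δ_i = 11, -8, the continuity of S' gives the tridiagonal system
  1·m_0 + 4·m_1 + 1·m_2 = 6(Δ_1 - Δ_0) = -114
Natural end conditions: m_0 = m_2 = 0.
Forward elimination and back-substitution give m_0 = 0, m_1 = -57/2, m_2 = 0.
On [1, 2], S(t) = 8 + 3/2·(t - 1) - 57/4·(t - 1)² + 19/4·(t - 1)³.
With (t - 1) = 1/2: S(3/2) = 185/32.

5.7813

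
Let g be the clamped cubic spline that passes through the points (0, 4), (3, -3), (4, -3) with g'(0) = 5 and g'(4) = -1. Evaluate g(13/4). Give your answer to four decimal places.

Let M_i = g''(x_i). Step sizes h_i = 3, 1; slopes of the chords Δ_i = (y_(i+1) - y_i)/h_i = -7/3, 0.
  3·M_0 + 8·M_1 + 1·M_2 = 6(Δ_1 - Δ_0) = 14
Clamped end conditions give two more equations: 2h_0·M_0 + h_0·M_1 = 6(Δ_0 - g'(0)) = -44 and h_1·M_1 + 2h_1·M_2 = 6(g'(4) - Δ_1) = -6.
Solving the tridiagonal system: M_0 = -127/12, M_1 = 13/2, M_2 = -25/4.
On [3, 4], g(t) = -3 - 9/8·(t - 3) + 13/4·(t - 3)² - 17/8·(t - 3)³.
With (t - 3) = 1/4: g(13/4) = -1593/512.

-3.1113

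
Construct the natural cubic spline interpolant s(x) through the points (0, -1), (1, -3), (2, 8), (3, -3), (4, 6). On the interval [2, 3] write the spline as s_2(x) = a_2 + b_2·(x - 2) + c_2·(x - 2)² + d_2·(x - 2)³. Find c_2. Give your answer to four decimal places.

-25.9286

Put m_i = s'' at the i-th knot. Here h = (1, 1, 1, 1) and Δ = (-2, 11, -11, 9), so the interior equations h_(i-1)·m_(i-1) + 2(h_(i-1)+h_i)·m_i + h_i·m_(i+1) = 6(Δ_i − Δ_(i-1)) read
  1·m_0 + 4·m_1 + 1·m_2 = 6(Δ_1 - Δ_0) = 78
  1·m_1 + 4·m_2 + 1·m_3 = 6(Δ_2 - Δ_1) = -132
  1·m_2 + 4·m_3 + 1·m_4 = 6(Δ_3 - Δ_2) = 120
Natural end conditions: m_0 = m_4 = 0.
Solving the tridiagonal system: m_0 = 0, m_1 = 909/28, m_2 = -363/7, m_3 = 1203/28, m_4 = 0.
On [2, 3], with s_2(x) = a_2 + b_2·(x - 2) + c_2·(x - 2)² + d_2·(x - 2)³: c_2 = m_2/2 = -363/14, d_2 = (m_3 - m_2)/(6h_2) = 885/56, b_2 = Δ_2 - h_2(2m_2 + m_3)/6 = -7/8.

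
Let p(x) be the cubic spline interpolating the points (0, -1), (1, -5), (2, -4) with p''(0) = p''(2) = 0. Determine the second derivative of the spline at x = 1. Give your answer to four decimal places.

7.5000

With M_i denoting the second derivative at x_i, h_i = 1, 1, and Δ_i = (y_(i+1) − y_i)/h_i = -4, 1:
  1·M_0 + 4·M_1 + 1·M_2 = 6(Δ_1 - Δ_0) = 30
Natural end conditions: M_0 = M_2 = 0.
Hence M_0 = 0, M_1 = 15/2, M_2 = 0.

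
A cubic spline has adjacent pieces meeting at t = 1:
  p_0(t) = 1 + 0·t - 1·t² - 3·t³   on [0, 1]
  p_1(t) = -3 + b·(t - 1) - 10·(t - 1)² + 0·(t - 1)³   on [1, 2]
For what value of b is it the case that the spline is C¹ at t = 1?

-11

p_0'(t) = 0 - 2·t - 9·t², so p_0'(1) = -11. On the right, p_1'(1) = b, so b = -11.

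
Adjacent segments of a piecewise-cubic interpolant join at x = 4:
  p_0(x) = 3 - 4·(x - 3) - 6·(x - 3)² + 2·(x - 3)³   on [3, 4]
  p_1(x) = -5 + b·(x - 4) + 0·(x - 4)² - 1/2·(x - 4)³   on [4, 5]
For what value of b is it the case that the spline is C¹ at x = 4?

-10

p_0'(x) = -4 - 12·(x - 3) + 6·(x - 3)², so p_0'(4) = -10. On the right, p_1'(4) = b, so b = -10.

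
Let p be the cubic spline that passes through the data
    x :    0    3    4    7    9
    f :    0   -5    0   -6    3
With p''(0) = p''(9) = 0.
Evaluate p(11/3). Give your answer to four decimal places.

-1.4460

Put m_i = p'' at the i-th knot. Here h = (3, 1, 3, 2) and Δ = (-5/3, 5, -2, 9/2), so the interior equations h_(i-1)·m_(i-1) + 2(h_(i-1)+h_i)·m_i + h_i·m_(i+1) = 6(Δ_i − Δ_(i-1)) read
  3·m_0 + 8·m_1 + 1·m_2 = 6(Δ_1 - Δ_0) = 40
  1·m_1 + 8·m_2 + 3·m_3 = 6(Δ_2 - Δ_1) = -42
  3·m_2 + 10·m_3 + 2·m_4 = 6(Δ_3 - Δ_2) = 39
Natural end conditions: m_0 = m_4 = 0.
Hence m_0 = 0, m_1 = 3377/558, m_2 = -2348/279, m_3 = 1195/186, m_4 = 0.
On [3, 4], p(x) = -5 + 2447/558·(x - 3) + 3377/1116·(x - 3)² - 299/124·(x - 3)³.
With (x - 3) = 2/3: p(11/3) = -3631/2511.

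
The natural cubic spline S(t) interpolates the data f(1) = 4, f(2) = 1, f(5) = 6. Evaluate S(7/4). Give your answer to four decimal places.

1.5586

Put M_i = S'' at the i-th knot. Here h = (1, 3) and Δ = (-3, 5/3), so the interior equations h_(i-1)·M_(i-1) + 2(h_(i-1)+h_i)·M_i + h_i·M_(i+1) = 6(Δ_i − Δ_(i-1)) read
  1·M_0 + 8·M_1 + 3·M_2 = 6(Δ_1 - Δ_0) = 28
Natural end conditions: M_0 = M_2 = 0.
Hence M_0 = 0, M_1 = 7/2, M_2 = 0.
On [1, 2], S(t) = 4 - 43/12·(t - 1) + 0·(t - 1)² + 7/12·(t - 1)³.
With (t - 1) = 3/4: S(7/4) = 399/256.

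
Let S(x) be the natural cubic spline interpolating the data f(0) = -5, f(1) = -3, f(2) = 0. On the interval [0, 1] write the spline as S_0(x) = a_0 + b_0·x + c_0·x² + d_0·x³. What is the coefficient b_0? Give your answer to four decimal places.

With M_i denoting the second derivative at x_i, h_i = 1, 1, and Δ_i = (y_(i+1) − y_i)/h_i = 2, 3:
  1·M_0 + 4·M_1 + 1·M_2 = 6(Δ_1 - Δ_0) = 6
Natural end conditions: M_0 = M_2 = 0.
Forward elimination and back-substitution give M_0 = 0, M_1 = 3/2, M_2 = 0.
On [0, 1], with S_0(x) = a_0 + b_0·x + c_0·x² + d_0·x³: c_0 = M_0/2 = 0, d_0 = (M_1 - M_0)/(6h_0) = 1/4, b_0 = Δ_0 - h_0(2M_0 + M_1)/6 = 7/4.

1.7500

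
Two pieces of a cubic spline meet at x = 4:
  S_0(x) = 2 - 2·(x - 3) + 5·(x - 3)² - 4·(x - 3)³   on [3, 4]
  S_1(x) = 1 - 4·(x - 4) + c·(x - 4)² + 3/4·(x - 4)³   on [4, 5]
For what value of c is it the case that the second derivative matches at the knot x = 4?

S_0''(x) = 10 - 24·(x - 3), so S_0''(4) = -14. On the right, S_1''(4) = 2c, so c = -7.

-7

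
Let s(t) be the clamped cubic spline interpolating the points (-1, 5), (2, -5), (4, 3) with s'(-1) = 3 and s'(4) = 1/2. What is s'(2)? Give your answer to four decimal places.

0.8500

Write M_i for s''(x_i). With h_i = 3, 2 and divided differences Δ_i = -10/3, 4, the continuity of s' gives the tridiagonal system
  3·M_0 + 10·M_1 + 2·M_2 = 6(Δ_1 - Δ_0) = 44
Clamped end conditions give two more equations: 2h_0·M_0 + h_0·M_1 = 6(Δ_0 - s'(-1)) = -38 and h_1·M_1 + 2h_1·M_2 = 6(s'(4) - Δ_1) = -21.
Hence M_0 = -337/30, M_1 = 49/5, M_2 = -203/20.
On [2, 4], s'(t) = b_1 + 2c_1·(t - 2) + 3d_1·(t - 2)² with b_1 = Δ_1 - h_1(2M_1 + M_2)/6 = 17/20, c_1 = M_1/2 = 49/10, d_1 = (M_2 - M_1)/(6h_1) = -133/80. So s'(2) = 17/20.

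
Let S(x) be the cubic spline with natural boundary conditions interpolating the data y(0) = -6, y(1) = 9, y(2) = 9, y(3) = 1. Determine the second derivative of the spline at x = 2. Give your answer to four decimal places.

Put σ_i = S'' at the i-th knot. Here h = (1, 1, 1) and Δ = (15, 0, -8), so the interior equations h_(i-1)·σ_(i-1) + 2(h_(i-1)+h_i)·σ_i + h_i·σ_(i+1) = 6(Δ_i − Δ_(i-1)) read
  1·σ_0 + 4·σ_1 + 1·σ_2 = 6(Δ_1 - Δ_0) = -90
  1·σ_1 + 4·σ_2 + 1·σ_3 = 6(Δ_2 - Δ_1) = -48
Natural end conditions: σ_0 = σ_3 = 0.
Solving: σ_0 = 0, σ_1 = -104/5, σ_2 = -34/5, σ_3 = 0.

-6.8000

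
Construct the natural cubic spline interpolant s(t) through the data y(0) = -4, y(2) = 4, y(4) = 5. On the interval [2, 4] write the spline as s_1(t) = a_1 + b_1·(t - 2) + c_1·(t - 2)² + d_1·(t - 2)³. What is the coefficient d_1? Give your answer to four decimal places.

Put M_i = s'' at the i-th knot. Here h = (2, 2) and Δ = (4, 1/2), so the interior equations h_(i-1)·M_(i-1) + 2(h_(i-1)+h_i)·M_i + h_i·M_(i+1) = 6(Δ_i − Δ_(i-1)) read
  2·M_0 + 8·M_1 + 2·M_2 = 6(Δ_1 - Δ_0) = -21
Natural end conditions: M_0 = M_2 = 0.
Solving: M_0 = 0, M_1 = -21/8, M_2 = 0.
On [2, 4], with s_1(t) = a_1 + b_1·(t - 2) + c_1·(t - 2)² + d_1·(t - 2)³: c_1 = M_1/2 = -21/16, d_1 = (M_2 - M_1)/(6h_1) = 7/32, b_1 = Δ_1 - h_1(2M_1 + M_2)/6 = 9/4.

0.2188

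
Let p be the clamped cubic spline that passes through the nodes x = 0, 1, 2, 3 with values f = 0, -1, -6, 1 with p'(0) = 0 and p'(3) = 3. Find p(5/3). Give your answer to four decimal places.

-5.3704

With M_i denoting the second derivative at x_i, h_i = 1, 1, 1, and Δ_i = (y_(i+1) − y_i)/h_i = -1, -5, 7:
  1·M_0 + 4·M_1 + 1·M_2 = 6(Δ_1 - Δ_0) = -24
  1·M_1 + 4·M_2 + 1·M_3 = 6(Δ_2 - Δ_1) = 72
Clamped end conditions give two more equations: 2h_0·M_0 + h_0·M_1 = 6(Δ_0 - p'(0)) = -6 and h_2·M_2 + 2h_2·M_3 = 6(p'(3) - Δ_2) = -24.
Solving: M_0 = 4, M_1 = -14, M_2 = 28, M_3 = -26.
On [1, 2], p(x) = -1 - 5·(x - 1) - 7·(x - 1)² + 7·(x - 1)³.
With (x - 1) = 2/3: p(5/3) = -145/27.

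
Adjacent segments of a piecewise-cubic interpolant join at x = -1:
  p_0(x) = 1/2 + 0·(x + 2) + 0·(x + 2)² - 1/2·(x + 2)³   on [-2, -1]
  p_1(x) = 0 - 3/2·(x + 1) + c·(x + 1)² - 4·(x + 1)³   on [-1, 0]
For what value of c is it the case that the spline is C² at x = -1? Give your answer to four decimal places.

p_0''(x) = 0 - 3·(x + 2), so p_0''(-1) = -3. On the right, p_1''(-1) = 2c, so c = -3/2.

-1.5000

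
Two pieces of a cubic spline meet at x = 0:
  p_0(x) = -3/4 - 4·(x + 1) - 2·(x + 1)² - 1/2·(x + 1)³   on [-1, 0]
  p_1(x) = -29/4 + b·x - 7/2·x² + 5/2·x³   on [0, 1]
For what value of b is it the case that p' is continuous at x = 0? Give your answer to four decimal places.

-9.5000

p_0'(x) = -4 - 4·(x + 1) - 3/2·(x + 1)², so p_0'(0) = -19/2. On the right, p_1'(0) = b, so b = -19/2.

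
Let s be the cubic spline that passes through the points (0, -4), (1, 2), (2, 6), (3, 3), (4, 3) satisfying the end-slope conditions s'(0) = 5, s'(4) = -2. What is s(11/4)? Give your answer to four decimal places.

3.6797

Put M_i = s'' at the i-th knot. Here h = (1, 1, 1, 1) and Δ = (6, 4, -3, 0), so the interior equations h_(i-1)·M_(i-1) + 2(h_(i-1)+h_i)·M_i + h_i·M_(i+1) = 6(Δ_i − Δ_(i-1)) read
  1·M_0 + 4·M_1 + 1·M_2 = 6(Δ_1 - Δ_0) = -12
  1·M_1 + 4·M_2 + 1·M_3 = 6(Δ_2 - Δ_1) = -42
  1·M_2 + 4·M_3 + 1·M_4 = 6(Δ_3 - Δ_2) = 18
Clamped end conditions give two more equations: 2h_0·M_0 + h_0·M_1 = 6(Δ_0 - s'(0)) = 6 and h_3·M_3 + 2h_3·M_4 = 6(s'(4) - Δ_3) = -12.
Hence M_0 = 23/7, M_1 = -4/7, M_2 = -13, M_3 = 74/7, M_4 = -79/7.
On [2, 3], s(t) = 6 - 3/7·(t - 2) - 13/2·(t - 2)² + 55/14·(t - 2)³.
With (t - 2) = 3/4: s(11/4) = 471/128.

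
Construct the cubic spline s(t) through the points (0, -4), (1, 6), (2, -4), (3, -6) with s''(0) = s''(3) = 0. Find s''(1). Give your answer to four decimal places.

Put m_i = s'' at the i-th knot. Here h = (1, 1, 1) and Δ = (10, -10, -2), so the interior equations h_(i-1)·m_(i-1) + 2(h_(i-1)+h_i)·m_i + h_i·m_(i+1) = 6(Δ_i − Δ_(i-1)) read
  1·m_0 + 4·m_1 + 1·m_2 = 6(Δ_1 - Δ_0) = -120
  1·m_1 + 4·m_2 + 1·m_3 = 6(Δ_2 - Δ_1) = 48
Natural end conditions: m_0 = m_3 = 0.
Forward elimination and back-substitution give m_0 = 0, m_1 = -176/5, m_2 = 104/5, m_3 = 0.

-35.2000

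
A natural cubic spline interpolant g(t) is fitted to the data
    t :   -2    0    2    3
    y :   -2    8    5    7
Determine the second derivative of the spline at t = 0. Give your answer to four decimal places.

-6.2727

Write M_i for g''(x_i). With h_i = 2, 2, 1 and divided differences Δ_i = 5, -3/2, 2, the continuity of g' gives the tridiagonal system
  2·M_0 + 8·M_1 + 2·M_2 = 6(Δ_1 - Δ_0) = -39
  2·M_1 + 6·M_2 + 1·M_3 = 6(Δ_2 - Δ_1) = 21
Natural end conditions: M_0 = M_3 = 0.
Solving: M_0 = 0, M_1 = -69/11, M_2 = 123/22, M_3 = 0.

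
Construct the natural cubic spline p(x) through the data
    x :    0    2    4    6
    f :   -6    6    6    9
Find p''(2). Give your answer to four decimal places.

Let M_i = p''(x_i). Step sizes h_i = 2, 2, 2; slopes of the chords Δ_i = (y_(i+1) - y_i)/h_i = 6, 0, 3/2.
  2·M_0 + 8·M_1 + 2·M_2 = 6(Δ_1 - Δ_0) = -36
  2·M_1 + 8·M_2 + 2·M_3 = 6(Δ_2 - Δ_1) = 9
Natural end conditions: M_0 = M_3 = 0.
Hence M_0 = 0, M_1 = -51/10, M_2 = 12/5, M_3 = 0.

-5.1000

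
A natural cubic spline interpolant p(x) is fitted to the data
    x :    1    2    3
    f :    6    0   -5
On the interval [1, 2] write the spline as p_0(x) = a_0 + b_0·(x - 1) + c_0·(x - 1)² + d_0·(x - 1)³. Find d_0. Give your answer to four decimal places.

0.2500

With m_i denoting the second derivative at x_i, h_i = 1, 1, and Δ_i = (y_(i+1) − y_i)/h_i = -6, -5:
  1·m_0 + 4·m_1 + 1·m_2 = 6(Δ_1 - Δ_0) = 6
Natural end conditions: m_0 = m_2 = 0.
Solving: m_0 = 0, m_1 = 3/2, m_2 = 0.
On [1, 2], with p_0(x) = a_0 + b_0·(x - 1) + c_0·(x - 1)² + d_0·(x - 1)³: c_0 = m_0/2 = 0, d_0 = (m_1 - m_0)/(6h_0) = 1/4, b_0 = Δ_0 - h_0(2m_0 + m_1)/6 = -25/4.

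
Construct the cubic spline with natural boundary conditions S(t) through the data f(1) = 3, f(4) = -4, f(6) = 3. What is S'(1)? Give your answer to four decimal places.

Write M_i for S''(x_i). With h_i = 3, 2 and divided differences Δ_i = -7/3, 7/2, the continuity of S' gives the tridiagonal system
  3·M_0 + 10·M_1 + 2·M_2 = 6(Δ_1 - Δ_0) = 35
Natural end conditions: M_0 = M_2 = 0.
Forward elimination and back-substitution give M_0 = 0, M_1 = 7/2, M_2 = 0.
On [1, 4], S'(t) = b_0 + 2c_0·(t - 1) + 3d_0·(t - 1)² with b_0 = Δ_0 - h_0(2M_0 + M_1)/6 = -49/12, c_0 = M_0/2 = 0, d_0 = (M_1 - M_0)/(6h_0) = 7/36. So S'(1) = -49/12.

-4.0833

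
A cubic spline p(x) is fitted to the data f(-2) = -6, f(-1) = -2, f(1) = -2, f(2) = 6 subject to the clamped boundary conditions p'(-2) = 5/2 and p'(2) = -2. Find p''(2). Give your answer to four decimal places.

-39.2571

With σ_i denoting the second derivative at x_i, h_i = 1, 2, 1, and Δ_i = (y_(i+1) − y_i)/h_i = 4, 0, 8:
  1·σ_0 + 6·σ_1 + 2·σ_2 = 6(Δ_1 - Δ_0) = -24
  2·σ_1 + 6·σ_2 + 1·σ_3 = 6(Δ_2 - Δ_1) = 48
Clamped end conditions give two more equations: 2h_0·σ_0 + h_0·σ_1 = 6(Δ_0 - p'(-2)) = 9 and h_2·σ_2 + 2h_2·σ_3 = 6(p'(2) - Δ_2) = -60.
Solving the tridiagonal system: σ_0 = 366/35, σ_1 = -417/35, σ_2 = 648/35, σ_3 = -1374/35.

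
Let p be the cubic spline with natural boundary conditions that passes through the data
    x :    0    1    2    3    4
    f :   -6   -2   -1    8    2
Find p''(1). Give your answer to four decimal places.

With σ_i denoting the second derivative at x_i, h_i = 1, 1, 1, 1, and Δ_i = (y_(i+1) − y_i)/h_i = 4, 1, 9, -6:
  1·σ_0 + 4·σ_1 + 1·σ_2 = 6(Δ_1 - Δ_0) = -18
  1·σ_1 + 4·σ_2 + 1·σ_3 = 6(Δ_2 - Δ_1) = 48
  1·σ_2 + 4·σ_3 + 1·σ_4 = 6(Δ_3 - Δ_2) = -90
Natural end conditions: σ_0 = σ_4 = 0.
Solving the tridiagonal system: σ_0 = 0, σ_1 = -69/7, σ_2 = 150/7, σ_3 = -195/7, σ_4 = 0.

-9.8571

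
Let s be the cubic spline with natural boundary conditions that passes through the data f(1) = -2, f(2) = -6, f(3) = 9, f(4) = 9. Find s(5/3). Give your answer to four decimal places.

-6.9136

Let M_i = s''(x_i). Step sizes h_i = 1, 1, 1; slopes of the chords Δ_i = (y_(i+1) - y_i)/h_i = -4, 15, 0.
  1·M_0 + 4·M_1 + 1·M_2 = 6(Δ_1 - Δ_0) = 114
  1·M_1 + 4·M_2 + 1·M_3 = 6(Δ_2 - Δ_1) = -90
Natural end conditions: M_0 = M_3 = 0.
Solving the tridiagonal system: M_0 = 0, M_1 = 182/5, M_2 = -158/5, M_3 = 0.
On [1, 2], s(x) = -2 - 151/15·(x - 1) + 0·(x - 1)² + 91/15·(x - 1)³.
With (x - 1) = 2/3: s(5/3) = -560/81.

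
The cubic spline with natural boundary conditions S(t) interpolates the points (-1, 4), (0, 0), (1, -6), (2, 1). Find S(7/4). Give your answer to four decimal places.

-1.5938

Write σ_i for S''(x_i). With h_i = 1, 1, 1 and divided differences Δ_i = -4, -6, 7, the continuity of S' gives the tridiagonal system
  1·σ_0 + 4·σ_1 + 1·σ_2 = 6(Δ_1 - Δ_0) = -12
  1·σ_1 + 4·σ_2 + 1·σ_3 = 6(Δ_2 - Δ_1) = 78
Natural end conditions: σ_0 = σ_3 = 0.
Hence σ_0 = 0, σ_1 = -42/5, σ_2 = 108/5, σ_3 = 0.
On [1, 2], S(t) = -6 - 1/5·(t - 1) + 54/5·(t - 1)² - 18/5·(t - 1)³.
With (t - 1) = 3/4: S(7/4) = -51/32.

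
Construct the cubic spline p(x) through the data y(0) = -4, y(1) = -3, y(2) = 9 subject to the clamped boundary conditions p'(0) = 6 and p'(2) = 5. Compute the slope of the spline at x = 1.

7

Let m_i = p''(x_i). Step sizes h_i = 1, 1; slopes of the chords Δ_i = (y_(i+1) - y_i)/h_i = 1, 12.
  1·m_0 + 4·m_1 + 1·m_2 = 6(Δ_1 - Δ_0) = 66
Clamped end conditions give two more equations: 2h_0·m_0 + h_0·m_1 = 6(Δ_0 - p'(0)) = -30 and h_1·m_1 + 2h_1·m_2 = 6(p'(2) - Δ_1) = -42.
Forward elimination and back-substitution give m_0 = -32, m_1 = 34, m_2 = -38.
On [1, 2], p'(x) = b_1 + 2c_1·(x - 1) + 3d_1·(x - 1)² with b_1 = Δ_1 - h_1(2m_1 + m_2)/6 = 7, c_1 = m_1/2 = 17, d_1 = (m_2 - m_1)/(6h_1) = -12. So p'(1) = 7.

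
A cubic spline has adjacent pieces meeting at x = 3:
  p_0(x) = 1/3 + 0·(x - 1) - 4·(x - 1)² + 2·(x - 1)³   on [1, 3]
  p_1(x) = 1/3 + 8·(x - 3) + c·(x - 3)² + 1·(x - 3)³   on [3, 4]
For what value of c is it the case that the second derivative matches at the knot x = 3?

8

p_0''(x) = -8 + 12·(x - 1), so p_0''(3) = 16. On the right, p_1''(3) = 2c, so c = 8.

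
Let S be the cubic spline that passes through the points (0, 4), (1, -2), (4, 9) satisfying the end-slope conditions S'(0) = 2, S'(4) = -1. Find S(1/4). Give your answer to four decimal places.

With M_i denoting the second derivative at x_i, h_i = 1, 3, and Δ_i = (y_(i+1) − y_i)/h_i = -6, 11/3:
  1·M_0 + 8·M_1 + 3·M_2 = 6(Δ_1 - Δ_0) = 58
Clamped end conditions give two more equations: 2h_0·M_0 + h_0·M_1 = 6(Δ_0 - S'(0)) = -48 and h_1·M_1 + 2h_1·M_2 = 6(S'(4) - Δ_1) = -28.
Forward elimination and back-substitution give M_0 = -32, M_1 = 16, M_2 = -38/3.
On [0, 1], S(x) = 4 + 2·x - 16·x² + 8·x³.
With x = 1/4: S(1/4) = 29/8.

3.6250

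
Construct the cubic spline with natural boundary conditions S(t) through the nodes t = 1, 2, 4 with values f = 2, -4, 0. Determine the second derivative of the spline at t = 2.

8

With M_i denoting the second derivative at x_i, h_i = 1, 2, and Δ_i = (y_(i+1) − y_i)/h_i = -6, 2:
  1·M_0 + 6·M_1 + 2·M_2 = 6(Δ_1 - Δ_0) = 48
Natural end conditions: M_0 = M_2 = 0.
Solving the tridiagonal system: M_0 = 0, M_1 = 8, M_2 = 0.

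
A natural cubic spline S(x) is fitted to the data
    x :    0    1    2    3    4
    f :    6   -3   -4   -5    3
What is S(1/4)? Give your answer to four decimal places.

3.2101

Put m_i = S'' at the i-th knot. Here h = (1, 1, 1, 1) and Δ = (-9, -1, -1, 8), so the interior equations h_(i-1)·m_(i-1) + 2(h_(i-1)+h_i)·m_i + h_i·m_(i+1) = 6(Δ_i − Δ_(i-1)) read
  1·m_0 + 4·m_1 + 1·m_2 = 6(Δ_1 - Δ_0) = 48
  1·m_1 + 4·m_2 + 1·m_3 = 6(Δ_2 - Δ_1) = 0
  1·m_2 + 4·m_3 + 1·m_4 = 6(Δ_3 - Δ_2) = 54
Natural end conditions: m_0 = m_4 = 0.
Hence m_0 = 0, m_1 = 387/28, m_2 = -51/7, m_3 = 429/28, m_4 = 0.
On [0, 1], S(x) = 6 - 633/56·x + 0·x² + 129/56·x³.
With x = 1/4: S(1/4) = 11505/3584.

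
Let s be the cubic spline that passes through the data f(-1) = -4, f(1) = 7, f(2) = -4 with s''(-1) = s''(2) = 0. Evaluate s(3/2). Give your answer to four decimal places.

2.5313

Let σ_i = s''(x_i). Step sizes h_i = 2, 1; slopes of the chords Δ_i = (y_(i+1) - y_i)/h_i = 11/2, -11.
  2·σ_0 + 6·σ_1 + 1·σ_2 = 6(Δ_1 - Δ_0) = -99
Natural end conditions: σ_0 = σ_2 = 0.
Hence σ_0 = 0, σ_1 = -33/2, σ_2 = 0.
On [1, 2], s(x) = 7 - 11/2·(x - 1) - 33/4·(x - 1)² + 11/4·(x - 1)³.
With (x - 1) = 1/2: s(3/2) = 81/32.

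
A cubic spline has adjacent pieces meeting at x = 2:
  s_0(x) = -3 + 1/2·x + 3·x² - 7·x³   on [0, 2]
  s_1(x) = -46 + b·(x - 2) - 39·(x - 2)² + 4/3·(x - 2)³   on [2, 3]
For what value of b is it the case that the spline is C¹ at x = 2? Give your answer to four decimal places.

-71.5000

s_0'(x) = 1/2 + 6·x - 21·x², so s_0'(2) = -143/2. On the right, s_1'(2) = b, so b = -143/2.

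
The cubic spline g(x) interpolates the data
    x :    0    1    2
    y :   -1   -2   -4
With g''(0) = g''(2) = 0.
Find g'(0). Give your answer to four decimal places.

Let σ_i = g''(x_i). Step sizes h_i = 1, 1; slopes of the chords Δ_i = (y_(i+1) - y_i)/h_i = -1, -2.
  1·σ_0 + 4·σ_1 + 1·σ_2 = 6(Δ_1 - Δ_0) = -6
Natural end conditions: σ_0 = σ_2 = 0.
Hence σ_0 = 0, σ_1 = -3/2, σ_2 = 0.
On [0, 1], g'(x) = b_0 + 2c_0·x + 3d_0·x² with b_0 = Δ_0 - h_0(2σ_0 + σ_1)/6 = -3/4, c_0 = σ_0/2 = 0, d_0 = (σ_1 - σ_0)/(6h_0) = -1/4. So g'(0) = -3/4.

-0.7500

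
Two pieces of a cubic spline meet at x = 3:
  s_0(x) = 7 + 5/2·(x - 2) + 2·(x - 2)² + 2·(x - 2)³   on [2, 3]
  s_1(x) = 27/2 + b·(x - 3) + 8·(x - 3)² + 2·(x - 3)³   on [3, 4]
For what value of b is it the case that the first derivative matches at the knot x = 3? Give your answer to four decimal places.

s_0'(x) = 5/2 + 4·(x - 2) + 6·(x - 2)², so s_0'(3) = 25/2. On the right, s_1'(3) = b, so b = 25/2.

12.5000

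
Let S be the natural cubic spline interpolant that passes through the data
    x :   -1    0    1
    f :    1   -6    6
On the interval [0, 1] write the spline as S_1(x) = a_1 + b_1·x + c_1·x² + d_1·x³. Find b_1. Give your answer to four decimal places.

2.5000

Let M_i = S''(x_i). Step sizes h_i = 1, 1; slopes of the chords Δ_i = (y_(i+1) - y_i)/h_i = -7, 12.
  1·M_0 + 4·M_1 + 1·M_2 = 6(Δ_1 - Δ_0) = 114
Natural end conditions: M_0 = M_2 = 0.
Solving: M_0 = 0, M_1 = 57/2, M_2 = 0.
On [0, 1], with S_1(x) = a_1 + b_1·x + c_1·x² + d_1·x³: c_1 = M_1/2 = 57/4, d_1 = (M_2 - M_1)/(6h_1) = -19/4, b_1 = Δ_1 - h_1(2M_1 + M_2)/6 = 5/2.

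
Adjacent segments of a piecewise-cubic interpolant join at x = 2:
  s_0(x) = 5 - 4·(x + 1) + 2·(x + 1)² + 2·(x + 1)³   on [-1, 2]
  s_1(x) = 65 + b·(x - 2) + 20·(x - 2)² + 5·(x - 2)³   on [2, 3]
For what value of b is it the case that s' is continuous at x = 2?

s_0'(x) = -4 + 4·(x + 1) + 6·(x + 1)², so s_0'(2) = 62. On the right, s_1'(2) = b, so b = 62.

62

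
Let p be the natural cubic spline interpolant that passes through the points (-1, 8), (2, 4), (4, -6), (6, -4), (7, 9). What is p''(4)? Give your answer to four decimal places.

2.3654

Put σ_i = p'' at the i-th knot. Here h = (3, 2, 2, 1) and Δ = (-4/3, -5, 1, 13), so the interior equations h_(i-1)·σ_(i-1) + 2(h_(i-1)+h_i)·σ_i + h_i·σ_(i+1) = 6(Δ_i − Δ_(i-1)) read
  3·σ_0 + 10·σ_1 + 2·σ_2 = 6(Δ_1 - Δ_0) = -22
  2·σ_1 + 8·σ_2 + 2·σ_3 = 6(Δ_2 - Δ_1) = 36
  2·σ_2 + 6·σ_3 + 1·σ_4 = 6(Δ_3 - Δ_2) = 72
Natural end conditions: σ_0 = σ_4 = 0.
Solving: σ_0 = 0, σ_1 = -139/52, σ_2 = 123/52, σ_3 = 583/52, σ_4 = 0.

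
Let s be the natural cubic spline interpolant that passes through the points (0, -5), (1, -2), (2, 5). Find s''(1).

Let M_i = s''(x_i). Step sizes h_i = 1, 1; slopes of the chords Δ_i = (y_(i+1) - y_i)/h_i = 3, 7.
  1·M_0 + 4·M_1 + 1·M_2 = 6(Δ_1 - Δ_0) = 24
Natural end conditions: M_0 = M_2 = 0.
Solving the tridiagonal system: M_0 = 0, M_1 = 6, M_2 = 0.

6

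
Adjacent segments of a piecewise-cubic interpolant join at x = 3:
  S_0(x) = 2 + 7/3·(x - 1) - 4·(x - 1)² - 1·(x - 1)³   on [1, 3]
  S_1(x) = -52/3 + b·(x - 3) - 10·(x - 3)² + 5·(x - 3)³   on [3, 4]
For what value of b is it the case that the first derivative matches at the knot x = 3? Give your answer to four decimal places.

S_0'(x) = 7/3 - 8·(x - 1) - 3·(x - 1)², so S_0'(3) = -77/3. On the right, S_1'(3) = b, so b = -77/3.

-25.6667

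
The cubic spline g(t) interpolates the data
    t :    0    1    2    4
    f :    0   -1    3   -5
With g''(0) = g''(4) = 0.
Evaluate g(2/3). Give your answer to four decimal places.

-1.2786

Write m_i for g''(x_i). With h_i = 1, 1, 2 and divided differences Δ_i = -1, 4, -4, the continuity of g' gives the tridiagonal system
  1·m_0 + 4·m_1 + 1·m_2 = 6(Δ_1 - Δ_0) = 30
  1·m_1 + 6·m_2 + 2·m_3 = 6(Δ_2 - Δ_1) = -48
Natural end conditions: m_0 = m_3 = 0.
Hence m_0 = 0, m_1 = 228/23, m_2 = -222/23, m_3 = 0.
On [0, 1], g(t) = 0 - 61/23·t + 0·t² + 38/23·t³.
With t = 2/3: g(2/3) = -794/621.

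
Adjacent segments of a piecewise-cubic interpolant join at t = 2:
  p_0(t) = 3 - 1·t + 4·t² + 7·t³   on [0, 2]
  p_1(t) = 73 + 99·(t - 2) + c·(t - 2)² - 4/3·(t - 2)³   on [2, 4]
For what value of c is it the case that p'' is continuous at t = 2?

p_0''(t) = 8 + 42·t, so p_0''(2) = 92. On the right, p_1''(2) = 2c, so c = 46.

46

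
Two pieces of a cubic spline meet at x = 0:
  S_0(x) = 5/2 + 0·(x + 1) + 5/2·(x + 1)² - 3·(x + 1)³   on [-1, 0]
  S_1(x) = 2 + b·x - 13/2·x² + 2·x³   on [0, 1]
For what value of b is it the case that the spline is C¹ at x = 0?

S_0'(x) = 0 + 5·(x + 1) - 9·(x + 1)², so S_0'(0) = -4. On the right, S_1'(0) = b, so b = -4.

-4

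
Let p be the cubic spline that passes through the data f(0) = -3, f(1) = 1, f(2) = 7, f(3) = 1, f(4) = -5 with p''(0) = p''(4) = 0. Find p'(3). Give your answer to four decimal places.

-7.7857

Let M_i = p''(x_i). Step sizes h_i = 1, 1, 1, 1; slopes of the chords Δ_i = (y_(i+1) - y_i)/h_i = 4, 6, -6, -6.
  1·M_0 + 4·M_1 + 1·M_2 = 6(Δ_1 - Δ_0) = 12
  1·M_1 + 4·M_2 + 1·M_3 = 6(Δ_2 - Δ_1) = -72
  1·M_2 + 4·M_3 + 1·M_4 = 6(Δ_3 - Δ_2) = 0
Natural end conditions: M_0 = M_4 = 0.
Solving: M_0 = 0, M_1 = 117/14, M_2 = -150/7, M_3 = 75/14, M_4 = 0.
On [3, 4], p'(x) = b_3 + 2c_3·(x - 3) + 3d_3·(x - 3)² with b_3 = Δ_3 - h_3(2M_3 + M_4)/6 = -109/14, c_3 = M_3/2 = 75/28, d_3 = (M_4 - M_3)/(6h_3) = -25/28. So p'(3) = -109/14.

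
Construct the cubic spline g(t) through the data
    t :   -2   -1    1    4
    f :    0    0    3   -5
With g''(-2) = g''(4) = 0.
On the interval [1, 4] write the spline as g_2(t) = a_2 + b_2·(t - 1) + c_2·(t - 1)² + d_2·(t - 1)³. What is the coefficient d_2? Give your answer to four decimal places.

0.1667

Put M_i = g'' at the i-th knot. Here h = (1, 2, 3) and Δ = (0, 3/2, -8/3), so the interior equations h_(i-1)·M_(i-1) + 2(h_(i-1)+h_i)·M_i + h_i·M_(i+1) = 6(Δ_i − Δ_(i-1)) read
  1·M_0 + 6·M_1 + 2·M_2 = 6(Δ_1 - Δ_0) = 9
  2·M_1 + 10·M_2 + 3·M_3 = 6(Δ_2 - Δ_1) = -25
Natural end conditions: M_0 = M_3 = 0.
Solving the tridiagonal system: M_0 = 0, M_1 = 5/2, M_2 = -3, M_3 = 0.
On [1, 4], with g_2(t) = a_2 + b_2·(t - 1) + c_2·(t - 1)² + d_2·(t - 1)³: c_2 = M_2/2 = -3/2, d_2 = (M_3 - M_2)/(6h_2) = 1/6, b_2 = Δ_2 - h_2(2M_2 + M_3)/6 = 1/3.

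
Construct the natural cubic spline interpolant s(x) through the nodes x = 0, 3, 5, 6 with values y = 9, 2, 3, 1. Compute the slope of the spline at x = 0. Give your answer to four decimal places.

-3.5119

Let M_i = s''(x_i). Step sizes h_i = 3, 2, 1; slopes of the chords Δ_i = (y_(i+1) - y_i)/h_i = -7/3, 1/2, -2.
  3·M_0 + 10·M_1 + 2·M_2 = 6(Δ_1 - Δ_0) = 17
  2·M_1 + 6·M_2 + 1·M_3 = 6(Δ_2 - Δ_1) = -15
Natural end conditions: M_0 = M_3 = 0.
Solving: M_0 = 0, M_1 = 33/14, M_2 = -23/7, M_3 = 0.
On [0, 3], s'(x) = b_0 + 2c_0·x + 3d_0·x² with b_0 = Δ_0 - h_0(2M_0 + M_1)/6 = -295/84, c_0 = M_0/2 = 0, d_0 = (M_1 - M_0)/(6h_0) = 11/84. So s'(0) = -295/84.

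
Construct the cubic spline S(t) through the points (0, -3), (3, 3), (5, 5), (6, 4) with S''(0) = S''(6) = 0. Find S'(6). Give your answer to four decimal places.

Let σ_i = S''(x_i). Step sizes h_i = 3, 2, 1; slopes of the chords Δ_i = (y_(i+1) - y_i)/h_i = 2, 1, -1.
  3·σ_0 + 10·σ_1 + 2·σ_2 = 6(Δ_1 - Δ_0) = -6
  2·σ_1 + 6·σ_2 + 1·σ_3 = 6(Δ_2 - Δ_1) = -12
Natural end conditions: σ_0 = σ_3 = 0.
Forward elimination and back-substitution give σ_0 = 0, σ_1 = -3/14, σ_2 = -27/14, σ_3 = 0.
On [5, 6], S'(t) = b_2 + 2c_2·(t - 5) + 3d_2·(t - 5)² with b_2 = Δ_2 - h_2(2σ_2 + σ_3)/6 = -5/14, c_2 = σ_2/2 = -27/28, d_2 = (σ_3 - σ_2)/(6h_2) = 9/28. So S'(6) = -37/28.

-1.3214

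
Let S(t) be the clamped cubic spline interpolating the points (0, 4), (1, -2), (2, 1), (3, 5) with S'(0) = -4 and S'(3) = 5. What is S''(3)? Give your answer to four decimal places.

5.2000

Put m_i = S'' at the i-th knot. Here h = (1, 1, 1) and Δ = (-6, 3, 4), so the interior equations h_(i-1)·m_(i-1) + 2(h_(i-1)+h_i)·m_i + h_i·m_(i+1) = 6(Δ_i − Δ_(i-1)) read
  1·m_0 + 4·m_1 + 1·m_2 = 6(Δ_1 - Δ_0) = 54
  1·m_1 + 4·m_2 + 1·m_3 = 6(Δ_2 - Δ_1) = 6
Clamped end conditions give two more equations: 2h_0·m_0 + h_0·m_1 = 6(Δ_0 - S'(0)) = -12 and h_2·m_2 + 2h_2·m_3 = 6(S'(3) - Δ_2) = 6.
Solving the tridiagonal system: m_0 = -76/5, m_1 = 92/5, m_2 = -22/5, m_3 = 26/5.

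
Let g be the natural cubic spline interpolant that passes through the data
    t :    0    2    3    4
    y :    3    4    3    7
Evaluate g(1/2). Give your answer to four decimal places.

3.6984

Write m_i for g''(x_i). With h_i = 2, 1, 1 and divided differences Δ_i = 1/2, -1, 4, the continuity of g' gives the tridiagonal system
  2·m_0 + 6·m_1 + 1·m_2 = 6(Δ_1 - Δ_0) = -9
  1·m_1 + 4·m_2 + 1·m_3 = 6(Δ_2 - Δ_1) = 30
Natural end conditions: m_0 = m_3 = 0.
Solving the tridiagonal system: m_0 = 0, m_1 = -66/23, m_2 = 189/23, m_3 = 0.
On [0, 2], g(t) = 3 + 67/46·t + 0·t² - 11/46·t³.
With t = 1/2: g(1/2) = 1361/368.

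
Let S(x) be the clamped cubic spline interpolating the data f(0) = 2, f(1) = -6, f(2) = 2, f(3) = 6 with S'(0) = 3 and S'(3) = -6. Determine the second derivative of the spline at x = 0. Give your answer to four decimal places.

-52.8000

Let m_i = S''(x_i). Step sizes h_i = 1, 1, 1; slopes of the chords Δ_i = (y_(i+1) - y_i)/h_i = -8, 8, 4.
  1·m_0 + 4·m_1 + 1·m_2 = 6(Δ_1 - Δ_0) = 96
  1·m_1 + 4·m_2 + 1·m_3 = 6(Δ_2 - Δ_1) = -24
Clamped end conditions give two more equations: 2h_0·m_0 + h_0·m_1 = 6(Δ_0 - S'(0)) = -66 and h_2·m_2 + 2h_2·m_3 = 6(S'(3) - Δ_2) = -60.
Forward elimination and back-substitution give m_0 = -264/5, m_1 = 198/5, m_2 = -48/5, m_3 = -126/5.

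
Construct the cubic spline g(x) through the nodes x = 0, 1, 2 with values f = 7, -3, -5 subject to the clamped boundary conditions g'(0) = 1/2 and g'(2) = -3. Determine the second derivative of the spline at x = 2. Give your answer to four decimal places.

-16.7500

Let m_i = g''(x_i). Step sizes h_i = 1, 1; slopes of the chords Δ_i = (y_(i+1) - y_i)/h_i = -10, -2.
  1·m_0 + 4·m_1 + 1·m_2 = 6(Δ_1 - Δ_0) = 48
Clamped end conditions give two more equations: 2h_0·m_0 + h_0·m_1 = 6(Δ_0 - g'(0)) = -63 and h_1·m_1 + 2h_1·m_2 = 6(g'(2) - Δ_1) = -6.
Hence m_0 = -181/4, m_1 = 55/2, m_2 = -67/4.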